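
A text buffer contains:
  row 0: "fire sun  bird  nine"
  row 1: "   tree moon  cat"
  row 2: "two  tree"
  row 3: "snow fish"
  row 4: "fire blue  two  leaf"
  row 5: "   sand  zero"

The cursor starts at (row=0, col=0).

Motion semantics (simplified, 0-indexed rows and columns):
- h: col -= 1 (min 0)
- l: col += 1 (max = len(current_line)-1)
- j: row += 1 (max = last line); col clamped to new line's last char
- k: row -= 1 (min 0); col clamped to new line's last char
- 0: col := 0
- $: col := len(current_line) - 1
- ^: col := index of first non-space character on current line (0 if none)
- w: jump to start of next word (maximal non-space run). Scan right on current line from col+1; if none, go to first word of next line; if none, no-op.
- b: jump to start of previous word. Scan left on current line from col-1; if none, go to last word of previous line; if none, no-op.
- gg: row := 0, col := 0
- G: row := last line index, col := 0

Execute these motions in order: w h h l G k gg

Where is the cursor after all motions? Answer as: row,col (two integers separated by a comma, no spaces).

After 1 (w): row=0 col=5 char='s'
After 2 (h): row=0 col=4 char='_'
After 3 (h): row=0 col=3 char='e'
After 4 (l): row=0 col=4 char='_'
After 5 (G): row=5 col=0 char='_'
After 6 (k): row=4 col=0 char='f'
After 7 (gg): row=0 col=0 char='f'

Answer: 0,0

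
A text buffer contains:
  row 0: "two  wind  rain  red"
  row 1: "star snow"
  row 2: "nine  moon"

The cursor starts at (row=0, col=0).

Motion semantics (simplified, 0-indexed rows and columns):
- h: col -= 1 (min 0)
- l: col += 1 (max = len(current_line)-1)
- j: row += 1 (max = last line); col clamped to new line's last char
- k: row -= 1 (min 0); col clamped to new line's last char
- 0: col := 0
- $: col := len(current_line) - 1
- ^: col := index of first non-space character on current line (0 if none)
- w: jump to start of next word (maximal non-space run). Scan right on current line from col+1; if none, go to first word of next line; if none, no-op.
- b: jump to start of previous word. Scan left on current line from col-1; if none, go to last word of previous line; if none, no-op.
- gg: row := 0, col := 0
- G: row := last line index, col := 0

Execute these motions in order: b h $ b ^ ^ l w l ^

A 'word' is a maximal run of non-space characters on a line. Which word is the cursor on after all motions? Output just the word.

Answer: two

Derivation:
After 1 (b): row=0 col=0 char='t'
After 2 (h): row=0 col=0 char='t'
After 3 ($): row=0 col=19 char='d'
After 4 (b): row=0 col=17 char='r'
After 5 (^): row=0 col=0 char='t'
After 6 (^): row=0 col=0 char='t'
After 7 (l): row=0 col=1 char='w'
After 8 (w): row=0 col=5 char='w'
After 9 (l): row=0 col=6 char='i'
After 10 (^): row=0 col=0 char='t'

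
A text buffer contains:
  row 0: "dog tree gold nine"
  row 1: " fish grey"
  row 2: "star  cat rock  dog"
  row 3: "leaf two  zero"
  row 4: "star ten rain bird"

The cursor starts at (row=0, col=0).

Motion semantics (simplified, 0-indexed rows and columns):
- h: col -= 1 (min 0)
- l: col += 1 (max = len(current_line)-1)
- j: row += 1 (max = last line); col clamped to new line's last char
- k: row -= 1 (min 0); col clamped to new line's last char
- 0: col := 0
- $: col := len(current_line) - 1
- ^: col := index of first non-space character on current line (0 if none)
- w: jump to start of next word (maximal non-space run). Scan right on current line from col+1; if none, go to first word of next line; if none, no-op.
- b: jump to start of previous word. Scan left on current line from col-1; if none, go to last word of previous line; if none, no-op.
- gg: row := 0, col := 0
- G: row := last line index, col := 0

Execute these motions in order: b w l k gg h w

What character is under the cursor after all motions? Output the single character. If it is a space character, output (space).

After 1 (b): row=0 col=0 char='d'
After 2 (w): row=0 col=4 char='t'
After 3 (l): row=0 col=5 char='r'
After 4 (k): row=0 col=5 char='r'
After 5 (gg): row=0 col=0 char='d'
After 6 (h): row=0 col=0 char='d'
After 7 (w): row=0 col=4 char='t'

Answer: t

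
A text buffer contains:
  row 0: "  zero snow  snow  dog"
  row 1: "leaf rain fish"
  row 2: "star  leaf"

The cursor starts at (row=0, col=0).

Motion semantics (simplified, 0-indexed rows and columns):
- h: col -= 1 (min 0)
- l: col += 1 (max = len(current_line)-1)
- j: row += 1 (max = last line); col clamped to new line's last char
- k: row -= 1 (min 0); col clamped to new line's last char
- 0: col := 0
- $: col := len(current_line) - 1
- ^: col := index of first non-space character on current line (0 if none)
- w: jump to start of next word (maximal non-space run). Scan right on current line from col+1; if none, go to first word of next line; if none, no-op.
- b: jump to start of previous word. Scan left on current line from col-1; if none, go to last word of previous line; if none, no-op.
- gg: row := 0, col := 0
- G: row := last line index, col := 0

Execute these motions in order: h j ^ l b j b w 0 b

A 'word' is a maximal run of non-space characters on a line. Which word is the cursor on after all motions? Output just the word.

Answer: fish

Derivation:
After 1 (h): row=0 col=0 char='_'
After 2 (j): row=1 col=0 char='l'
After 3 (^): row=1 col=0 char='l'
After 4 (l): row=1 col=1 char='e'
After 5 (b): row=1 col=0 char='l'
After 6 (j): row=2 col=0 char='s'
After 7 (b): row=1 col=10 char='f'
After 8 (w): row=2 col=0 char='s'
After 9 (0): row=2 col=0 char='s'
After 10 (b): row=1 col=10 char='f'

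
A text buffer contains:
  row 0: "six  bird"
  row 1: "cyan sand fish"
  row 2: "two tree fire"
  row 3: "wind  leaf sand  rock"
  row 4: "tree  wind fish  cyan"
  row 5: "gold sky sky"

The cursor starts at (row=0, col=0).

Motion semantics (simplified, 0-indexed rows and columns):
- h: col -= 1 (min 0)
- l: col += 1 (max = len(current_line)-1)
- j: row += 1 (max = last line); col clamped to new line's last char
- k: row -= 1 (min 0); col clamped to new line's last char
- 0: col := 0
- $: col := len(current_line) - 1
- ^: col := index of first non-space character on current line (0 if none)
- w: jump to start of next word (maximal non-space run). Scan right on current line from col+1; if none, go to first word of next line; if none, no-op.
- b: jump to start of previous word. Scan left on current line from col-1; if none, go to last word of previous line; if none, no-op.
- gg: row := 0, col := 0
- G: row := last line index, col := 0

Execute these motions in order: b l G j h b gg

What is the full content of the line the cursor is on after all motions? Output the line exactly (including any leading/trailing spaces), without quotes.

After 1 (b): row=0 col=0 char='s'
After 2 (l): row=0 col=1 char='i'
After 3 (G): row=5 col=0 char='g'
After 4 (j): row=5 col=0 char='g'
After 5 (h): row=5 col=0 char='g'
After 6 (b): row=4 col=17 char='c'
After 7 (gg): row=0 col=0 char='s'

Answer: six  bird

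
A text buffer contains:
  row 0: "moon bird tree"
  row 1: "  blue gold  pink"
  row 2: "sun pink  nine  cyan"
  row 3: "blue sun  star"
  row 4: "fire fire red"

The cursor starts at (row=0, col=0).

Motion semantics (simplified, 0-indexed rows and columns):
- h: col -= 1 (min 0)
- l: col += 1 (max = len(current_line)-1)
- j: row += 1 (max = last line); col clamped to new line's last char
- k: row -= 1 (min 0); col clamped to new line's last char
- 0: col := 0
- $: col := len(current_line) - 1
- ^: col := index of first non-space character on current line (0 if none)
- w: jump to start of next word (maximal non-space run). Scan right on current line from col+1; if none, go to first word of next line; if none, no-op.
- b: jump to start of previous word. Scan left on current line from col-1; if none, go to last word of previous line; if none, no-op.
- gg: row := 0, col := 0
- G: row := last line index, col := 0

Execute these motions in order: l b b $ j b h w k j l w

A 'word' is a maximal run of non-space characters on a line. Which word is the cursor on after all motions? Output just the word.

After 1 (l): row=0 col=1 char='o'
After 2 (b): row=0 col=0 char='m'
After 3 (b): row=0 col=0 char='m'
After 4 ($): row=0 col=13 char='e'
After 5 (j): row=1 col=13 char='p'
After 6 (b): row=1 col=7 char='g'
After 7 (h): row=1 col=6 char='_'
After 8 (w): row=1 col=7 char='g'
After 9 (k): row=0 col=7 char='r'
After 10 (j): row=1 col=7 char='g'
After 11 (l): row=1 col=8 char='o'
After 12 (w): row=1 col=13 char='p'

Answer: pink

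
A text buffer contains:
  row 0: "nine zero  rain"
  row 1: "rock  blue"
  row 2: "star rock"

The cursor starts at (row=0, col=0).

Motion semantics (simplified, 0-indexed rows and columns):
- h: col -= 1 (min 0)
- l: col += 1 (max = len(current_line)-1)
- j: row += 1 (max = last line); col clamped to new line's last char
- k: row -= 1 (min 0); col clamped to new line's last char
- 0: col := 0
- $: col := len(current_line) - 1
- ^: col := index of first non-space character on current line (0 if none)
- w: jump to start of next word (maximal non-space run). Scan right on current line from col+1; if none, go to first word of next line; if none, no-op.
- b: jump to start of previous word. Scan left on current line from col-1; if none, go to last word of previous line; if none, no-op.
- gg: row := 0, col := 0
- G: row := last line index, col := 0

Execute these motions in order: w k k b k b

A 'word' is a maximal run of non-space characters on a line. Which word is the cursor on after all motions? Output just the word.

After 1 (w): row=0 col=5 char='z'
After 2 (k): row=0 col=5 char='z'
After 3 (k): row=0 col=5 char='z'
After 4 (b): row=0 col=0 char='n'
After 5 (k): row=0 col=0 char='n'
After 6 (b): row=0 col=0 char='n'

Answer: nine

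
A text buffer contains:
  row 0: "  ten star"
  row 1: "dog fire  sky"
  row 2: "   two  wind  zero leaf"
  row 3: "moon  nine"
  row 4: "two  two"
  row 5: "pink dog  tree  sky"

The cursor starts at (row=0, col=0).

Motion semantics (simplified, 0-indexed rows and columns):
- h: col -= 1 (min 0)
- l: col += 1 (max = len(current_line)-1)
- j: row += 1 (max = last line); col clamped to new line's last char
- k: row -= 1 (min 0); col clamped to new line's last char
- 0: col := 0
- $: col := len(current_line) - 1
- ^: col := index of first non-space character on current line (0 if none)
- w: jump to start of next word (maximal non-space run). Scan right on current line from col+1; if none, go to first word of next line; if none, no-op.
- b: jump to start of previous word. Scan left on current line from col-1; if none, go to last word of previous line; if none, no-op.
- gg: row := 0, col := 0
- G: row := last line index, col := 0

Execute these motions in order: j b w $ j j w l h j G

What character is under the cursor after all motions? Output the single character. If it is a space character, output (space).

After 1 (j): row=1 col=0 char='d'
After 2 (b): row=0 col=6 char='s'
After 3 (w): row=1 col=0 char='d'
After 4 ($): row=1 col=12 char='y'
After 5 (j): row=2 col=12 char='_'
After 6 (j): row=3 col=9 char='e'
After 7 (w): row=4 col=0 char='t'
After 8 (l): row=4 col=1 char='w'
After 9 (h): row=4 col=0 char='t'
After 10 (j): row=5 col=0 char='p'
After 11 (G): row=5 col=0 char='p'

Answer: p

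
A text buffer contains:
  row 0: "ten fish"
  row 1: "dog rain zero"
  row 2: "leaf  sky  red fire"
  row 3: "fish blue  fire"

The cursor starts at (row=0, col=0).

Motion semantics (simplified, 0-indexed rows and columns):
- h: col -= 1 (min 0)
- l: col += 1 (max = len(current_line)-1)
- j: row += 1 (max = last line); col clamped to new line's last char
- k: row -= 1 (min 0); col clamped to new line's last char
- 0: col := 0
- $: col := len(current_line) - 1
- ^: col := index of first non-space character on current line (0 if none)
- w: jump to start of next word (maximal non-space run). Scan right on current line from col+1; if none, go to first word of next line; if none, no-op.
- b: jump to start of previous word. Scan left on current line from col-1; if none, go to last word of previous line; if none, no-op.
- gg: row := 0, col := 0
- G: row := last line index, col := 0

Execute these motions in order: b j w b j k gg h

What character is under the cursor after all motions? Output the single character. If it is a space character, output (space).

After 1 (b): row=0 col=0 char='t'
After 2 (j): row=1 col=0 char='d'
After 3 (w): row=1 col=4 char='r'
After 4 (b): row=1 col=0 char='d'
After 5 (j): row=2 col=0 char='l'
After 6 (k): row=1 col=0 char='d'
After 7 (gg): row=0 col=0 char='t'
After 8 (h): row=0 col=0 char='t'

Answer: t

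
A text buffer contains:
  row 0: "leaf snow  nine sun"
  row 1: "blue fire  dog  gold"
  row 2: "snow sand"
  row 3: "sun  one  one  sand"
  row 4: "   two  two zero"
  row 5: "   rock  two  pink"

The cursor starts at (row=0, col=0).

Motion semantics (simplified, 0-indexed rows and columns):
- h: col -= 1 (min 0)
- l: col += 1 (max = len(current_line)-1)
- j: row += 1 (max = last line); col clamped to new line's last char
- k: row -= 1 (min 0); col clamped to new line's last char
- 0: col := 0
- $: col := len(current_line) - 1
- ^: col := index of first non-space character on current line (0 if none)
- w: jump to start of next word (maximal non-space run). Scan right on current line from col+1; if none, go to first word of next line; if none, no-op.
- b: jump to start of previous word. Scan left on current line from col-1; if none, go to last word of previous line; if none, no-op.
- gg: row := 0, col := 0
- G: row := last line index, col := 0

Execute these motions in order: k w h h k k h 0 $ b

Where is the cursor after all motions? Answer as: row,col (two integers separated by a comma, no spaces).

After 1 (k): row=0 col=0 char='l'
After 2 (w): row=0 col=5 char='s'
After 3 (h): row=0 col=4 char='_'
After 4 (h): row=0 col=3 char='f'
After 5 (k): row=0 col=3 char='f'
After 6 (k): row=0 col=3 char='f'
After 7 (h): row=0 col=2 char='a'
After 8 (0): row=0 col=0 char='l'
After 9 ($): row=0 col=18 char='n'
After 10 (b): row=0 col=16 char='s'

Answer: 0,16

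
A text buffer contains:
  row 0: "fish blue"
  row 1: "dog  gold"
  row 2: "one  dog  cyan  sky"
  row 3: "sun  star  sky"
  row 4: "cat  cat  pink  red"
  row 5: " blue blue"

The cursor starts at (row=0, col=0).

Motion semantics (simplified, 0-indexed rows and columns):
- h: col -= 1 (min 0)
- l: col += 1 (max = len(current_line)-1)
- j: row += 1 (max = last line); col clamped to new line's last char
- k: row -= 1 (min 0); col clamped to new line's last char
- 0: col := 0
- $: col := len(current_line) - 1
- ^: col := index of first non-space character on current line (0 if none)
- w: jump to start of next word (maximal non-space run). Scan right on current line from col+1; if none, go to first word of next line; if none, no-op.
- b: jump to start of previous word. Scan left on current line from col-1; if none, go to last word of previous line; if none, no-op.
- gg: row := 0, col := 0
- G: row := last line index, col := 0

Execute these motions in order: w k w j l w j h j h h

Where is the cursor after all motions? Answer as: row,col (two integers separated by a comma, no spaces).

Answer: 4,2

Derivation:
After 1 (w): row=0 col=5 char='b'
After 2 (k): row=0 col=5 char='b'
After 3 (w): row=1 col=0 char='d'
After 4 (j): row=2 col=0 char='o'
After 5 (l): row=2 col=1 char='n'
After 6 (w): row=2 col=5 char='d'
After 7 (j): row=3 col=5 char='s'
After 8 (h): row=3 col=4 char='_'
After 9 (j): row=4 col=4 char='_'
After 10 (h): row=4 col=3 char='_'
After 11 (h): row=4 col=2 char='t'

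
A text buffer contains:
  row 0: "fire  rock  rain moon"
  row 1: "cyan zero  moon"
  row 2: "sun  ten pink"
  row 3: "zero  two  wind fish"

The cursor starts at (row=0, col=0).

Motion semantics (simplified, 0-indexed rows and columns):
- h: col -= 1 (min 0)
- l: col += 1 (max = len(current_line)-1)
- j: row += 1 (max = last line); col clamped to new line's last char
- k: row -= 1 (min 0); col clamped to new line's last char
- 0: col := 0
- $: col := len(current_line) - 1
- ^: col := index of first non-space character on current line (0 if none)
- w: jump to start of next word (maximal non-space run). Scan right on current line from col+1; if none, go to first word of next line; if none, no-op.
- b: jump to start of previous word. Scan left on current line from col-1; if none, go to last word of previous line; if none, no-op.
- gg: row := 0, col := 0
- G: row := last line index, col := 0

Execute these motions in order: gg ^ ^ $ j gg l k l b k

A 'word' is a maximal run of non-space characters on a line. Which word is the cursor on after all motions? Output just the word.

After 1 (gg): row=0 col=0 char='f'
After 2 (^): row=0 col=0 char='f'
After 3 (^): row=0 col=0 char='f'
After 4 ($): row=0 col=20 char='n'
After 5 (j): row=1 col=14 char='n'
After 6 (gg): row=0 col=0 char='f'
After 7 (l): row=0 col=1 char='i'
After 8 (k): row=0 col=1 char='i'
After 9 (l): row=0 col=2 char='r'
After 10 (b): row=0 col=0 char='f'
After 11 (k): row=0 col=0 char='f'

Answer: fire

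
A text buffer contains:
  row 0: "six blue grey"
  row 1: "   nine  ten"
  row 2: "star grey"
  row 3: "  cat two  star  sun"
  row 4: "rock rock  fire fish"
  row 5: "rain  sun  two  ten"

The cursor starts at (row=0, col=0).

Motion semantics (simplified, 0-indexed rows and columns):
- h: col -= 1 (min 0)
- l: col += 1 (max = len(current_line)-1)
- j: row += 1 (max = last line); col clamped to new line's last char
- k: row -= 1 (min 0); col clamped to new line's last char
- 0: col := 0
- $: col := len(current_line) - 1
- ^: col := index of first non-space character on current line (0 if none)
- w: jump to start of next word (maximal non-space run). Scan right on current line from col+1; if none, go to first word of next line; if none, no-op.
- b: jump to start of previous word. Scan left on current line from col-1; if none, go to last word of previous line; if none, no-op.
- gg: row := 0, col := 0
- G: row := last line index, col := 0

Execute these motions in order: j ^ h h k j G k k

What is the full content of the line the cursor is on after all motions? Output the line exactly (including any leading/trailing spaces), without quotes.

After 1 (j): row=1 col=0 char='_'
After 2 (^): row=1 col=3 char='n'
After 3 (h): row=1 col=2 char='_'
After 4 (h): row=1 col=1 char='_'
After 5 (k): row=0 col=1 char='i'
After 6 (j): row=1 col=1 char='_'
After 7 (G): row=5 col=0 char='r'
After 8 (k): row=4 col=0 char='r'
After 9 (k): row=3 col=0 char='_'

Answer:   cat two  star  sun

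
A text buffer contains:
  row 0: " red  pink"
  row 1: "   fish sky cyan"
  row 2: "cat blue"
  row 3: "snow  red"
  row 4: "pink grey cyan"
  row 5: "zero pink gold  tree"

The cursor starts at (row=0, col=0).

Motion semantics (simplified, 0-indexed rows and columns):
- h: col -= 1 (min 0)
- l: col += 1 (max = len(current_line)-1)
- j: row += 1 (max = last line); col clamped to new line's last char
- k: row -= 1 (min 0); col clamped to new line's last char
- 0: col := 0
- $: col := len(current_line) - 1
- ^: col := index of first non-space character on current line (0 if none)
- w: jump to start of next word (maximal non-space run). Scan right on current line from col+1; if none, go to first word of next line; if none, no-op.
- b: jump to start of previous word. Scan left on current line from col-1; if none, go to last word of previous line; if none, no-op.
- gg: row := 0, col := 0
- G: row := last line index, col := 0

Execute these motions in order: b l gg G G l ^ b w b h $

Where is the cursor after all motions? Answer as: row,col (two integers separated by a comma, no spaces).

Answer: 4,13

Derivation:
After 1 (b): row=0 col=0 char='_'
After 2 (l): row=0 col=1 char='r'
After 3 (gg): row=0 col=0 char='_'
After 4 (G): row=5 col=0 char='z'
After 5 (G): row=5 col=0 char='z'
After 6 (l): row=5 col=1 char='e'
After 7 (^): row=5 col=0 char='z'
After 8 (b): row=4 col=10 char='c'
After 9 (w): row=5 col=0 char='z'
After 10 (b): row=4 col=10 char='c'
After 11 (h): row=4 col=9 char='_'
After 12 ($): row=4 col=13 char='n'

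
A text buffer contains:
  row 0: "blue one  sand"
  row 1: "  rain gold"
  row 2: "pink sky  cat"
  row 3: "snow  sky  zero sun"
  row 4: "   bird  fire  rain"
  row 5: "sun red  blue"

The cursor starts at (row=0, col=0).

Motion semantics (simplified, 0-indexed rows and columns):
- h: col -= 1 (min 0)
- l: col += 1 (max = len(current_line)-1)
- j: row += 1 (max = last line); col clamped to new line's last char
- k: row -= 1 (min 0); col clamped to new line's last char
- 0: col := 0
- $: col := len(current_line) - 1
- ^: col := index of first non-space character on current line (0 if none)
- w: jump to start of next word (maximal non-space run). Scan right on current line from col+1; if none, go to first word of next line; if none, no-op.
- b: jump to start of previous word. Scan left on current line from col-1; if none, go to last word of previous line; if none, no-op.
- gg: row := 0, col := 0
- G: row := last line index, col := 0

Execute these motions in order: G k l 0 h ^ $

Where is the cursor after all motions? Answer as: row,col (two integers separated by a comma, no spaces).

Answer: 4,18

Derivation:
After 1 (G): row=5 col=0 char='s'
After 2 (k): row=4 col=0 char='_'
After 3 (l): row=4 col=1 char='_'
After 4 (0): row=4 col=0 char='_'
After 5 (h): row=4 col=0 char='_'
After 6 (^): row=4 col=3 char='b'
After 7 ($): row=4 col=18 char='n'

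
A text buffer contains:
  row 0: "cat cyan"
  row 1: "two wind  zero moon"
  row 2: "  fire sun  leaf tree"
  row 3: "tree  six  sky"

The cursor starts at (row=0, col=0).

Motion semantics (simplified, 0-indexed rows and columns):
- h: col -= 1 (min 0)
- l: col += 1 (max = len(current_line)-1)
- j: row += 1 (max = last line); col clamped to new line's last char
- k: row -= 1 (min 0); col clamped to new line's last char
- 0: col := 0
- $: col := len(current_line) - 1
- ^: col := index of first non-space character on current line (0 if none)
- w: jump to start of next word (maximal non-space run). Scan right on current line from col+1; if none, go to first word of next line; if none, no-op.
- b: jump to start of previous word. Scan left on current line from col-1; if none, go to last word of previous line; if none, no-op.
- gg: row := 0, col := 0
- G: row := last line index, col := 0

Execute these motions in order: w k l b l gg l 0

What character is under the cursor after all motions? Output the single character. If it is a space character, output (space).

Answer: c

Derivation:
After 1 (w): row=0 col=4 char='c'
After 2 (k): row=0 col=4 char='c'
After 3 (l): row=0 col=5 char='y'
After 4 (b): row=0 col=4 char='c'
After 5 (l): row=0 col=5 char='y'
After 6 (gg): row=0 col=0 char='c'
After 7 (l): row=0 col=1 char='a'
After 8 (0): row=0 col=0 char='c'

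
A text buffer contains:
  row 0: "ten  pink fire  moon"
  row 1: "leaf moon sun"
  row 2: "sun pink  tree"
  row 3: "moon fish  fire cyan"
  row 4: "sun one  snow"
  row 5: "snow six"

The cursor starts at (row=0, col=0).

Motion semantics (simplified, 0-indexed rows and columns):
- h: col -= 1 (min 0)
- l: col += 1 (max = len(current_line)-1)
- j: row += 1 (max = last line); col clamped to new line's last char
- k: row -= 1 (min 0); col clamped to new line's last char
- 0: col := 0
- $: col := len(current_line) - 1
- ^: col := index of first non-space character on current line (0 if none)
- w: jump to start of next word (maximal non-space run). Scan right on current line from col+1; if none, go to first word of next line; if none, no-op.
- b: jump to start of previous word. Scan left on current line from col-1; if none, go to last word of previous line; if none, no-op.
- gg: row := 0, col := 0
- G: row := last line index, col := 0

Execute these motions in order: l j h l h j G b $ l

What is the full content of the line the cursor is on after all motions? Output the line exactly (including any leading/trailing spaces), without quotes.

Answer: sun one  snow

Derivation:
After 1 (l): row=0 col=1 char='e'
After 2 (j): row=1 col=1 char='e'
After 3 (h): row=1 col=0 char='l'
After 4 (l): row=1 col=1 char='e'
After 5 (h): row=1 col=0 char='l'
After 6 (j): row=2 col=0 char='s'
After 7 (G): row=5 col=0 char='s'
After 8 (b): row=4 col=9 char='s'
After 9 ($): row=4 col=12 char='w'
After 10 (l): row=4 col=12 char='w'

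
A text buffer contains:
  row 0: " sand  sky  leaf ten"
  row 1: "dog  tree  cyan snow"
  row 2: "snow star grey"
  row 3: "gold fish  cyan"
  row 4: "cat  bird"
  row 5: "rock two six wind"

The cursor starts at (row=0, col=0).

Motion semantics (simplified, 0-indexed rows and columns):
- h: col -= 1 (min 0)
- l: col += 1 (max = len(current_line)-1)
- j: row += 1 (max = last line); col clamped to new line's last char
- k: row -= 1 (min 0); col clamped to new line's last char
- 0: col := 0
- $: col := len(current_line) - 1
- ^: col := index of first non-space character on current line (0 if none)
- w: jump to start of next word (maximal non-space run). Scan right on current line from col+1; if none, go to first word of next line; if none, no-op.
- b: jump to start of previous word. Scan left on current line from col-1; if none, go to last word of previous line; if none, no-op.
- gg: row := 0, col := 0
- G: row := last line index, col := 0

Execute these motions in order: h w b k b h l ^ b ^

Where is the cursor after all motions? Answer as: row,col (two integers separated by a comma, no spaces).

Answer: 0,1

Derivation:
After 1 (h): row=0 col=0 char='_'
After 2 (w): row=0 col=1 char='s'
After 3 (b): row=0 col=1 char='s'
After 4 (k): row=0 col=1 char='s'
After 5 (b): row=0 col=1 char='s'
After 6 (h): row=0 col=0 char='_'
After 7 (l): row=0 col=1 char='s'
After 8 (^): row=0 col=1 char='s'
After 9 (b): row=0 col=1 char='s'
After 10 (^): row=0 col=1 char='s'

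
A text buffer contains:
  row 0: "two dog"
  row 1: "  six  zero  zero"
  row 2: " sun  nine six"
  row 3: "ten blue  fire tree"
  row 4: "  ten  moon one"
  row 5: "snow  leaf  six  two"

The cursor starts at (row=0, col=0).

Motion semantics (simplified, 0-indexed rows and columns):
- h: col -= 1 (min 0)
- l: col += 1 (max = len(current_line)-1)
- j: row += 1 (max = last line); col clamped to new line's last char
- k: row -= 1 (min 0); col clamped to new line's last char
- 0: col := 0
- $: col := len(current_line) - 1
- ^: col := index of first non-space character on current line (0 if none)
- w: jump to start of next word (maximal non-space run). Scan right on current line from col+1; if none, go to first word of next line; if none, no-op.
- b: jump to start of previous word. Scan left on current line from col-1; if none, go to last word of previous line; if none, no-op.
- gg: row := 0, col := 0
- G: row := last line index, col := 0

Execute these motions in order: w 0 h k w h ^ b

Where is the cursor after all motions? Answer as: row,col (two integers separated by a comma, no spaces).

After 1 (w): row=0 col=4 char='d'
After 2 (0): row=0 col=0 char='t'
After 3 (h): row=0 col=0 char='t'
After 4 (k): row=0 col=0 char='t'
After 5 (w): row=0 col=4 char='d'
After 6 (h): row=0 col=3 char='_'
After 7 (^): row=0 col=0 char='t'
After 8 (b): row=0 col=0 char='t'

Answer: 0,0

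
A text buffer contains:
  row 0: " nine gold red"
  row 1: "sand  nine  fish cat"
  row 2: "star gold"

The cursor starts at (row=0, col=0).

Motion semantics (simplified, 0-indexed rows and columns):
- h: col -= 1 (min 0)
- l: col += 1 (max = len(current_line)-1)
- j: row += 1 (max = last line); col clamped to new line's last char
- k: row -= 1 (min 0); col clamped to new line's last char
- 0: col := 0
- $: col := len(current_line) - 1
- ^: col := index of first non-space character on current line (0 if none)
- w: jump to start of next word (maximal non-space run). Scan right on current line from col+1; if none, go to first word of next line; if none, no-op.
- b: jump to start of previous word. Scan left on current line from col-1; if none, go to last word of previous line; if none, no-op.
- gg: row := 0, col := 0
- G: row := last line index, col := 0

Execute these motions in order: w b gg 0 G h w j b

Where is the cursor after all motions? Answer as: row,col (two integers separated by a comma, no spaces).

After 1 (w): row=0 col=1 char='n'
After 2 (b): row=0 col=1 char='n'
After 3 (gg): row=0 col=0 char='_'
After 4 (0): row=0 col=0 char='_'
After 5 (G): row=2 col=0 char='s'
After 6 (h): row=2 col=0 char='s'
After 7 (w): row=2 col=5 char='g'
After 8 (j): row=2 col=5 char='g'
After 9 (b): row=2 col=0 char='s'

Answer: 2,0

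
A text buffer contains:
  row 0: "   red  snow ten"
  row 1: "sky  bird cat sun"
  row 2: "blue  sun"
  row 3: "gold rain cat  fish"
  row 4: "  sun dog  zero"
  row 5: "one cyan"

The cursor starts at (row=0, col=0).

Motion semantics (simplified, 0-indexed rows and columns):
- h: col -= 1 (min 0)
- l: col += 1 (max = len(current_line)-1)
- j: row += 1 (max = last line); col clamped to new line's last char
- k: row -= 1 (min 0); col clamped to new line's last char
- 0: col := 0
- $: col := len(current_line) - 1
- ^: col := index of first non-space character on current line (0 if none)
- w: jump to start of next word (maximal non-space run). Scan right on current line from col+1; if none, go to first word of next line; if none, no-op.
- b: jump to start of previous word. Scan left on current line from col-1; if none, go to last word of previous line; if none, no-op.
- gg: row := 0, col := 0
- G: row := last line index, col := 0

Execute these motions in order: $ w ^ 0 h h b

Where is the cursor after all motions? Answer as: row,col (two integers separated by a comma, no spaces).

Answer: 0,13

Derivation:
After 1 ($): row=0 col=15 char='n'
After 2 (w): row=1 col=0 char='s'
After 3 (^): row=1 col=0 char='s'
After 4 (0): row=1 col=0 char='s'
After 5 (h): row=1 col=0 char='s'
After 6 (h): row=1 col=0 char='s'
After 7 (b): row=0 col=13 char='t'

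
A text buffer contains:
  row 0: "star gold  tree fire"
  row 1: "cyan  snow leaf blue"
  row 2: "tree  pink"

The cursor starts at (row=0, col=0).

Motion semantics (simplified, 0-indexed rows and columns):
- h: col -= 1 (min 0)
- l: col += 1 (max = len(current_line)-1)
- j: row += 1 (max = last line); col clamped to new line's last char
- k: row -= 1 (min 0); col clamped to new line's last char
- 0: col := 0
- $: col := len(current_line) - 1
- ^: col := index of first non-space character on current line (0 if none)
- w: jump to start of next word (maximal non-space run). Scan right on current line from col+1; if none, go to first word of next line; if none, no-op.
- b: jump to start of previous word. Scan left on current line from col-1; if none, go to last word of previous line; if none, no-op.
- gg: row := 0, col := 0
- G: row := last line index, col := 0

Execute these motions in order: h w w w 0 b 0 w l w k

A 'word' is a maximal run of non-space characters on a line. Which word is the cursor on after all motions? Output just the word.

Answer: tree

Derivation:
After 1 (h): row=0 col=0 char='s'
After 2 (w): row=0 col=5 char='g'
After 3 (w): row=0 col=11 char='t'
After 4 (w): row=0 col=16 char='f'
After 5 (0): row=0 col=0 char='s'
After 6 (b): row=0 col=0 char='s'
After 7 (0): row=0 col=0 char='s'
After 8 (w): row=0 col=5 char='g'
After 9 (l): row=0 col=6 char='o'
After 10 (w): row=0 col=11 char='t'
After 11 (k): row=0 col=11 char='t'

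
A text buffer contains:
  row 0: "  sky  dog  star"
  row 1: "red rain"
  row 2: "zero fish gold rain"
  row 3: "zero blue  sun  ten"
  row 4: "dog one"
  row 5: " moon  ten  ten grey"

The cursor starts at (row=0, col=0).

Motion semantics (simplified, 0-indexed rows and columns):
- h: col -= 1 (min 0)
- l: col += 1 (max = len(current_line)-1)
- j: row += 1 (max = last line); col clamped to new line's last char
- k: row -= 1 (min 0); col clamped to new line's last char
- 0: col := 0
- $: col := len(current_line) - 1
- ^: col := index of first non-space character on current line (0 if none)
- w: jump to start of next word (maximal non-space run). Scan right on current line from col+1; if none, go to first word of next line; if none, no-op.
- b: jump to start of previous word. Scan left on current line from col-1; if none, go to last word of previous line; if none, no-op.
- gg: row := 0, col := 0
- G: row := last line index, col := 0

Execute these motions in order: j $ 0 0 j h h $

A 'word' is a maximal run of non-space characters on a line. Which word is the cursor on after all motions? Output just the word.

Answer: rain

Derivation:
After 1 (j): row=1 col=0 char='r'
After 2 ($): row=1 col=7 char='n'
After 3 (0): row=1 col=0 char='r'
After 4 (0): row=1 col=0 char='r'
After 5 (j): row=2 col=0 char='z'
After 6 (h): row=2 col=0 char='z'
After 7 (h): row=2 col=0 char='z'
After 8 ($): row=2 col=18 char='n'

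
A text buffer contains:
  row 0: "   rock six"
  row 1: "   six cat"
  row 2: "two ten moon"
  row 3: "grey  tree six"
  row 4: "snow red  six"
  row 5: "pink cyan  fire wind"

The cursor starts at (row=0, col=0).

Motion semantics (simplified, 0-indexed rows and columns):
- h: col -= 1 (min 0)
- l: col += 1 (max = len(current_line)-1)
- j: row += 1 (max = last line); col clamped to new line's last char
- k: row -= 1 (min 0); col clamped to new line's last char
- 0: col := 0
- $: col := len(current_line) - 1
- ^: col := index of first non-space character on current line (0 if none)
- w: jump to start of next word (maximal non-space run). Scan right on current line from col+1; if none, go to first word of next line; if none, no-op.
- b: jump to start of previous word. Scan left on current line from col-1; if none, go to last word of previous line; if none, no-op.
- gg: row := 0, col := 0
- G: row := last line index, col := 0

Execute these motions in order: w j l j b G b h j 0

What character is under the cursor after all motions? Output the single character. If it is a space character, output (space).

Answer: p

Derivation:
After 1 (w): row=0 col=3 char='r'
After 2 (j): row=1 col=3 char='s'
After 3 (l): row=1 col=4 char='i'
After 4 (j): row=2 col=4 char='t'
After 5 (b): row=2 col=0 char='t'
After 6 (G): row=5 col=0 char='p'
After 7 (b): row=4 col=10 char='s'
After 8 (h): row=4 col=9 char='_'
After 9 (j): row=5 col=9 char='_'
After 10 (0): row=5 col=0 char='p'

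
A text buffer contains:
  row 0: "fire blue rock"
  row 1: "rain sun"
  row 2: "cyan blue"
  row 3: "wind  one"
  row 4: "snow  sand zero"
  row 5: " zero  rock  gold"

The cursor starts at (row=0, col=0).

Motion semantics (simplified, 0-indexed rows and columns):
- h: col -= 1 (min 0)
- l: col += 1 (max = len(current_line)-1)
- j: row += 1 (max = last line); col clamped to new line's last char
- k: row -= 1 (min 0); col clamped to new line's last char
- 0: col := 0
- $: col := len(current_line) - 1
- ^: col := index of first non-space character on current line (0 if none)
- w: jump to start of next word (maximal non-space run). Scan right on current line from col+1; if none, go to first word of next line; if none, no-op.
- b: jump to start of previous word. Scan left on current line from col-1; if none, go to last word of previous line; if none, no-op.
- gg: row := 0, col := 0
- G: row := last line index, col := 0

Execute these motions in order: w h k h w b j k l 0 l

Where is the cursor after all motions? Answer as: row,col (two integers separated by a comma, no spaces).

After 1 (w): row=0 col=5 char='b'
After 2 (h): row=0 col=4 char='_'
After 3 (k): row=0 col=4 char='_'
After 4 (h): row=0 col=3 char='e'
After 5 (w): row=0 col=5 char='b'
After 6 (b): row=0 col=0 char='f'
After 7 (j): row=1 col=0 char='r'
After 8 (k): row=0 col=0 char='f'
After 9 (l): row=0 col=1 char='i'
After 10 (0): row=0 col=0 char='f'
After 11 (l): row=0 col=1 char='i'

Answer: 0,1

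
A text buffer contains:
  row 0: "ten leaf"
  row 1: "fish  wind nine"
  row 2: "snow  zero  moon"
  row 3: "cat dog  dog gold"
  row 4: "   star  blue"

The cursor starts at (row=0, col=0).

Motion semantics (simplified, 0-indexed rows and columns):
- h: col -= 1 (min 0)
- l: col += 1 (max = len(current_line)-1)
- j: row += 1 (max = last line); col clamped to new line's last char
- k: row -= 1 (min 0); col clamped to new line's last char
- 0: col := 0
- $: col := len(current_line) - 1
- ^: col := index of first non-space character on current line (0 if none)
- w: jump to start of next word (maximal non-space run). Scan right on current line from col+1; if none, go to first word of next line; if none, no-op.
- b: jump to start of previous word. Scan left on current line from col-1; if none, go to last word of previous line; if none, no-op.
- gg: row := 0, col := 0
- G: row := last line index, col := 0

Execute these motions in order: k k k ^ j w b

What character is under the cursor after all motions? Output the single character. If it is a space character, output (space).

Answer: f

Derivation:
After 1 (k): row=0 col=0 char='t'
After 2 (k): row=0 col=0 char='t'
After 3 (k): row=0 col=0 char='t'
After 4 (^): row=0 col=0 char='t'
After 5 (j): row=1 col=0 char='f'
After 6 (w): row=1 col=6 char='w'
After 7 (b): row=1 col=0 char='f'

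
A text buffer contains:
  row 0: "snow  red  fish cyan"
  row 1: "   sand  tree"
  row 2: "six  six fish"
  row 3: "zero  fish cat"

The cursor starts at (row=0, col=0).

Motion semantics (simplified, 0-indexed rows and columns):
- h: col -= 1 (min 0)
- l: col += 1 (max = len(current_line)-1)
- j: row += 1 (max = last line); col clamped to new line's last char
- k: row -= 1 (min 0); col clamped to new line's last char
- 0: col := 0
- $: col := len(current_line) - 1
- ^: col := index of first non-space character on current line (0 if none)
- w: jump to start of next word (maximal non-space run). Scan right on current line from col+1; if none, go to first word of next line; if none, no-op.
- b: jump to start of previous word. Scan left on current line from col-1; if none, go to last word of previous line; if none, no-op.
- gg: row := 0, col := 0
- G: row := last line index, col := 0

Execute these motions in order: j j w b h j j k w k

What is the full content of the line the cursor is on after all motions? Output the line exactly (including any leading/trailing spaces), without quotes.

Answer:    sand  tree

Derivation:
After 1 (j): row=1 col=0 char='_'
After 2 (j): row=2 col=0 char='s'
After 3 (w): row=2 col=5 char='s'
After 4 (b): row=2 col=0 char='s'
After 5 (h): row=2 col=0 char='s'
After 6 (j): row=3 col=0 char='z'
After 7 (j): row=3 col=0 char='z'
After 8 (k): row=2 col=0 char='s'
After 9 (w): row=2 col=5 char='s'
After 10 (k): row=1 col=5 char='n'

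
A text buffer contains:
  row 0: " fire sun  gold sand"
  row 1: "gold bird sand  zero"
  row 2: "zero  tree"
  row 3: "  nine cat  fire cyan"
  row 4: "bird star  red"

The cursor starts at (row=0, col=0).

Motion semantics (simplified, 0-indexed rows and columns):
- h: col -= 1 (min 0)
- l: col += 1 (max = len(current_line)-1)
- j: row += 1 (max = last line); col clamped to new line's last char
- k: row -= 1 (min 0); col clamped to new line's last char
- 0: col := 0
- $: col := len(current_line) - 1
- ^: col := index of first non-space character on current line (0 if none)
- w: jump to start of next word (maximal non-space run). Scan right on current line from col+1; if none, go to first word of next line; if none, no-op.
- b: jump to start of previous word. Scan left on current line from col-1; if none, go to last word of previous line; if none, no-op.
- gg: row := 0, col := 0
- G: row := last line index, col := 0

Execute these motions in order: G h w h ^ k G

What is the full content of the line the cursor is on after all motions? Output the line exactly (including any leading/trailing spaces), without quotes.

Answer: bird star  red

Derivation:
After 1 (G): row=4 col=0 char='b'
After 2 (h): row=4 col=0 char='b'
After 3 (w): row=4 col=5 char='s'
After 4 (h): row=4 col=4 char='_'
After 5 (^): row=4 col=0 char='b'
After 6 (k): row=3 col=0 char='_'
After 7 (G): row=4 col=0 char='b'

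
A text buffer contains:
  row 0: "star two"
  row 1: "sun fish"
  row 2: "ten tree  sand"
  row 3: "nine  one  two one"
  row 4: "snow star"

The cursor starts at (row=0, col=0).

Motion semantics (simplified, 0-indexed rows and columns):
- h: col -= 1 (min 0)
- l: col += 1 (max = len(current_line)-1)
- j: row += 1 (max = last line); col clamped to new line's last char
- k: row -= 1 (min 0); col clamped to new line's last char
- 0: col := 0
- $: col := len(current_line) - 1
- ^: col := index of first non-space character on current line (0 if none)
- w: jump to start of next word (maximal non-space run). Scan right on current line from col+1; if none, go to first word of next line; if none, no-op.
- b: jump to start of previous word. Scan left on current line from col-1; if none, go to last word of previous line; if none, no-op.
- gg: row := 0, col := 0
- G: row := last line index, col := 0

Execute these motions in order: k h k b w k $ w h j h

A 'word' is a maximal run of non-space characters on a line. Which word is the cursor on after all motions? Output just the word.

After 1 (k): row=0 col=0 char='s'
After 2 (h): row=0 col=0 char='s'
After 3 (k): row=0 col=0 char='s'
After 4 (b): row=0 col=0 char='s'
After 5 (w): row=0 col=5 char='t'
After 6 (k): row=0 col=5 char='t'
After 7 ($): row=0 col=7 char='o'
After 8 (w): row=1 col=0 char='s'
After 9 (h): row=1 col=0 char='s'
After 10 (j): row=2 col=0 char='t'
After 11 (h): row=2 col=0 char='t'

Answer: ten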